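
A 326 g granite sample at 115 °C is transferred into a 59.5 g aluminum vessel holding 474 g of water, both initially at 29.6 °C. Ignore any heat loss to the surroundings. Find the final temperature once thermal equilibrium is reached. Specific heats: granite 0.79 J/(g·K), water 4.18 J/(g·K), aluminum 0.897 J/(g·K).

With ΣQ=0 the equilibrium temperature is the m·c-weighted mean:
T_f = (257.54×115 + 1981.3×29.6 + 53.37×29.6) / (257.54 + 1981.3 + 53.37)
    = 89844 / 2292.2 ≈ 39.19 °C

T_f ≈ 39.2 °C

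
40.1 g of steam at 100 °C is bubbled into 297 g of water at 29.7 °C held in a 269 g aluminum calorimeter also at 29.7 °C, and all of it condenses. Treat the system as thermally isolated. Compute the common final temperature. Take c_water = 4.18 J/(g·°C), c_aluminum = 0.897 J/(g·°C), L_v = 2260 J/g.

Let T be the final temperature. ΣQ_i = 0:
latent heat released on condensation: 40.1·2260 = 90626
  condensate cools 100→T: 40.1·4.18·(T − 100) = 167.62(T − 100)
  original water: 1241.5(T − 29.7)
  aluminum cup: 269·0.897·(T − 29.7) = 241.29(T − 29.7)
1650.4 T = 90626 + 16762 + 44038 = 151426
T ≈ 91.75 °C — below 100 °C, confirming all the steam condensed.

T_f ≈ 91.8 °C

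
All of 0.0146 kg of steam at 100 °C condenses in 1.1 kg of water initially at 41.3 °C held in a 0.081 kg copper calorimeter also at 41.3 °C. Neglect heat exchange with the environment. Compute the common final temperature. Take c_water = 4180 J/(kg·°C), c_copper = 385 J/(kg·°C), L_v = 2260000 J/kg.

Energy conservation, ΣQ = 0:
condense steam: −0.0146·2260000 = −32996
  condensed water 100 °C→T: 61.03(T − 100)
  water warms: 1.1·4180·(T − 41.3) = 4598(T − 41.3)
  cup: 31.19(T − 41.3)
4690.2 T = 32996 + 6102.8 + 191185 = 230284
T ≈ 49.10 °C, under the boiling point, so the assumption holds.

T_f ≈ 49.1 °C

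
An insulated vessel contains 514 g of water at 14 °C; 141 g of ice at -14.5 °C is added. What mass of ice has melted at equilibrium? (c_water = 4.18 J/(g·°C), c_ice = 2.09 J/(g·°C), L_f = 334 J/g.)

m_melted ≈ 77.3 g

Water can give up m c ΔT = 514·4.18·14 = 30079 J before reaching 0 °C.
Of that, 141·2.09·14.5 = 4273 J goes to bring the ice to 0 °C, leaving 25806 J.
Melting all 141 g of ice would need 141·334 = 47094 J.
25806 J < 47094 J, so only part of the ice melts and the system sits at 0 °C.
m_melt = 25806 / L_f = 77.26 g.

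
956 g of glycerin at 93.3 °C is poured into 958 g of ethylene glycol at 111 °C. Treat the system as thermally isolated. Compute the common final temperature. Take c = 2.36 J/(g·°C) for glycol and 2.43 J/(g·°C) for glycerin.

T_f ≈ 102.0 °C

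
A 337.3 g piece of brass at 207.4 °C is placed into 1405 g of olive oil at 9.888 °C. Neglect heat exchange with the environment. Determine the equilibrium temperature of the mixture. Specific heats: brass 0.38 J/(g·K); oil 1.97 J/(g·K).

T_f ≈ 18.6 °C

Set heat shed by the hot body equal to heat absorbed by the cold body:
337.3*0.38*(207.4 − T) = 1405*1.97*(T − 9.888)
128.17(207.4 − T) = 2767.8(T − 9.888)
2896 T = 53952  ⇒  T ≈ 18.63 °C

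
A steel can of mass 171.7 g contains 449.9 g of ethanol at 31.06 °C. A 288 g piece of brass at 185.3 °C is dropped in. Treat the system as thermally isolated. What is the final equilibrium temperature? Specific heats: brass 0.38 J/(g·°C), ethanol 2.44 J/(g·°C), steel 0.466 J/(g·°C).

T_f ≈ 44.2 °C

Taking heat into each body as positive, Σ m c ΔT = 0:
288*0.38*(T − 185.3) + 449.9*2.44*(T − 31.06) + 171.7*0.466*(T − 31.06) = 0
109.44(T − 185.3) + 1097.8(T − 31.06) + 80.01(T − 31.06) = 0
1287.2 T = 56861
T ≈ 44.17 °C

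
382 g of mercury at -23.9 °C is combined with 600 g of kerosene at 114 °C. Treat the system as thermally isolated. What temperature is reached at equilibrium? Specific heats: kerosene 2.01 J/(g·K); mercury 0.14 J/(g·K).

T_f ≈ 108.1 °C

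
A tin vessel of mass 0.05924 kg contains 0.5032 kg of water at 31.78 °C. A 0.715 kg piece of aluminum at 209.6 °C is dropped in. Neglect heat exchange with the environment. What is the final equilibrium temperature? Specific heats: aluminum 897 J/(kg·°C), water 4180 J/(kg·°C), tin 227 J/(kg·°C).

Conservation of energy gives ΣQ = 0:
0.715·897·(T − 209.6) + 0.5032·4180·(T − 31.78) + 0.05924·227·(T − 31.78) = 0
(641.36 + 2103.4 + 13.45) T = 641.36·209.6 + 2103.4·31.78 + 13.45·31.78
T = 201701/2758.2 ≈ 73.13 °C

T_f ≈ 73.1 °C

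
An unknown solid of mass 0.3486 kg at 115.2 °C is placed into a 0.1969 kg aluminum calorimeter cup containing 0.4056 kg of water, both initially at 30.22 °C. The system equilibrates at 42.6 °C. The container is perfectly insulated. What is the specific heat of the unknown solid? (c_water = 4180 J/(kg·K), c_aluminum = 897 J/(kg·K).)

c ≈ 916 J/(kg·K)

Let T be the final temperature. ΣQ_i = 0:
0.3486×c×(42.6 − 115.2) + 0.4056×4180×(42.6 − 30.22) + 0.1969×897×(42.6 − 30.22) = 0
-25.31 c = -23176
c = -23176/-25.31 ≈ 915.7 J/(kg·K)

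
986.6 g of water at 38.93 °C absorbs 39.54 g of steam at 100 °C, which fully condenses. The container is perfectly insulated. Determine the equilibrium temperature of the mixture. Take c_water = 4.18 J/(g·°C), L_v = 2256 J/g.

T_f ≈ 62.1 °C

Let T be the final temperature. ΣQ_i = 0:
condense steam: −39.54×2256 = −89202
  condensed water 100 °C→T: 165.28(T − 100)
  water warms: 986.6×4.18×(T − 38.93) = 4124(T − 38.93)
4289.3 T = 89202 + 16528 + 160547 = 266277
T ≈ 62.08 °C, under the boiling point, so the assumption holds.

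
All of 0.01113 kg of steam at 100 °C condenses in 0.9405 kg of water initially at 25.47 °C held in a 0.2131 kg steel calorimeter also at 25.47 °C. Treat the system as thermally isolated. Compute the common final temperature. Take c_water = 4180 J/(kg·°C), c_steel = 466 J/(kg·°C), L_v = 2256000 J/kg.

T_f ≈ 32.5 °C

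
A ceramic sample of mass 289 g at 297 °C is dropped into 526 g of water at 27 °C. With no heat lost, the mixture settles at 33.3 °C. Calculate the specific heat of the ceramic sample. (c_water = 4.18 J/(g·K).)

c ≈ 0.182 J/(g·K)

Heat lost by the ceramic sample = heat gained by the water:
289×c×(297 − 33.3) = 526×4.18×(33.3 − 27)
76209 c = 13852  ⇒  c ≈ 0.1818 J/(g·K)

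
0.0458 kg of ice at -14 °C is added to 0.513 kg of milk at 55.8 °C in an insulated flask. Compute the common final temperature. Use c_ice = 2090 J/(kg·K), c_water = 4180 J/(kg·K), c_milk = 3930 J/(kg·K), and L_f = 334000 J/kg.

T_f ≈ 43.4 °C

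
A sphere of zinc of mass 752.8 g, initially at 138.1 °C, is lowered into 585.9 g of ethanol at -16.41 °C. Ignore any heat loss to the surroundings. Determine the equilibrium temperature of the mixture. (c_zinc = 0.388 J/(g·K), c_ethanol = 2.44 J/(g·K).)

T_f ≈ 9.8 °C

Net heat exchanged in the isolated system is zero:
752.8·0.388·(T − 138.1) + 585.9·2.44·(T − (-16.41)) = 0
292.09(T − 138.1) + 1429.6(T − (-16.41)) = 0
(292.09 + 1429.6) T = 292.09·138.1 + 1429.6·(-16.41)
T ≈ 9.80 °C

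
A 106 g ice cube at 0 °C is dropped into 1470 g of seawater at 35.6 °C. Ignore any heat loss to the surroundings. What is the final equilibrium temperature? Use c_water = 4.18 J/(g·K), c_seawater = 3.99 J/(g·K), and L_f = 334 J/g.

T_f ≈ 27.5 °C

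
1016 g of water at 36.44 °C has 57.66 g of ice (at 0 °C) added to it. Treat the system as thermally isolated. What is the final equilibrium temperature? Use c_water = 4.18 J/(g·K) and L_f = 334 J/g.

Energy balance with sensible and latent terms:
fusion: m_ice L_f = 57.66×334 = 19258
  warm the meltwater: 241.02 T
  water cools: 1016×4.18×(T − 36.44) = 4246.9(T − 36.44)
4487.9 T = 154756 − 19258 = 135498
T ≈ 30.19 °C — above 0 °C, consistent with complete melting.

T_f ≈ 30.2 °C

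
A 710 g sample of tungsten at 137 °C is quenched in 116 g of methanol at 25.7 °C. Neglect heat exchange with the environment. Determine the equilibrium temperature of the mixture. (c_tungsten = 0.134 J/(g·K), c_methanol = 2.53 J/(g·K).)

T_f ≈ 52.9 °C

Let T be the final temperature. ΣQ_i = 0:
710×0.134×(T − 137) + 116×2.53×(T − 25.7) = 0
388.62 T = 20577
T = 20577 / 388.62 = 52.9 °C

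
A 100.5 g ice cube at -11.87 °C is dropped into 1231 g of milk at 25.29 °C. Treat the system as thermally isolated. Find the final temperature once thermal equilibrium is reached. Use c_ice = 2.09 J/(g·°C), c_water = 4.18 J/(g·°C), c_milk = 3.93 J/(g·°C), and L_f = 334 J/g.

T_f ≈ 16.4 °C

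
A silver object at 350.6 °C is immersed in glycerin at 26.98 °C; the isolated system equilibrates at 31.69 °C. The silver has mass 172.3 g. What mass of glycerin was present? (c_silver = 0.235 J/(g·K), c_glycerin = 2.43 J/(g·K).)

Heat lost by the silver = heat gained by the glycerin:
172.3×0.235×(350.6 − 31.69) = m×2.43×(31.69 − 26.98)
11.45 m = 12913  ⇒  m ≈ 1128 g

m ≈ 1130 g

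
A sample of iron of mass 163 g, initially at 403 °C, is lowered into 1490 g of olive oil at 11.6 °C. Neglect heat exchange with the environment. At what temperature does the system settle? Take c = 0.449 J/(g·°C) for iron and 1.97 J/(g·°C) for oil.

T_f ≈ 21.1 °C

Taking heat into each body as positive, Σ m c ΔT = 0:
163×0.449×(T − 403) + 1490×1.97×(T − 11.6) = 0
3008.5 T = 63544
T ≈ 21.12 °C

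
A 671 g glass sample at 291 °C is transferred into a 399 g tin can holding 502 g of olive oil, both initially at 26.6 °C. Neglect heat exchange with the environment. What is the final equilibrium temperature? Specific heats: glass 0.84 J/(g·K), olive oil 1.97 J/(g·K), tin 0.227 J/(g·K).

T_f ≈ 117.3 °C

Heat gained plus heat lost sum to zero:
671*0.84*(T − 291) + 502*1.97*(T − 26.6) + 399*0.227*(T − 26.6) = 0
563.64(T − 291) + 988.94(T − 26.6) + 90.57(T − 26.6) = 0
1643.2 T = 192734
T = 192734/1643.2 ≈ 117.30 °C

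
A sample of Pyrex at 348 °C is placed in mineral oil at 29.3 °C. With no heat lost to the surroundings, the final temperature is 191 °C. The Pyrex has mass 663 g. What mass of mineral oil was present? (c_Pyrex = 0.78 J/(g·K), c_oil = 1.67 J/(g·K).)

m ≈ 301 g

Let T be the final temperature. ΣQ_i = 0:
663·0.78·(191 − 348) + m·1.67·(191 − 29.3) = 0
270.04 m = 81191
m = 81191/270.04 ≈ 300.7 g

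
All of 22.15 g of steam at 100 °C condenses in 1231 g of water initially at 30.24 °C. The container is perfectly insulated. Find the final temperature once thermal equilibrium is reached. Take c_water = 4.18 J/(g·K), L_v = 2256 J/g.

Conservation of energy gives ΣQ = 0:
steam→water at 100 °C releases m L_v = 22.15·2256 = 49970
  condensed water 100 °C→T: 92.59(T − 100)
  water warms: 1231·4.18·(T − 30.24) = 5145.6(T − 30.24)
5238.2 T = 49970 + 9258.7 + 155602 = 214831
T ≈ 41.01 °C, under the boiling point, so the assumption holds.

T_f ≈ 41.0 °C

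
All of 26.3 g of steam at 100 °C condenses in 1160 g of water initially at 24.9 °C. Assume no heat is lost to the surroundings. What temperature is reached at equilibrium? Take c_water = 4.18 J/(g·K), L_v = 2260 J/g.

Taking heat into each body as positive, Σ m c ΔT = 0:
steam→water at 100 °C releases m L_v = 26.3·2260 = 59438; condensate cools 100→T: 26.3·4.18·(T − 100) = 109.93(T − 100); water warms: 1160·4.18·(T − 24.9) = 4848.8(T − 24.9)
4958.7 T = 59438 + 10993 + 120735 = 191167
T ≈ 38.55 °C, under the boiling point, so the assumption holds.

T_f ≈ 38.6 °C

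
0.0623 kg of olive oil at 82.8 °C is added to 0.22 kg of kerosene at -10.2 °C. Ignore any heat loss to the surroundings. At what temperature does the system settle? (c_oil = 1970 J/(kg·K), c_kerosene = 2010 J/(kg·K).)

T_f ≈ 10.0 °C

Set heat shed by the hot body equal to heat absorbed by the cold body:
0.0623*1970*(82.8 − T) = 0.22*2010*(T − (-10.2))
122.73(82.8 − T) = 442.2(T − (-10.2))
564.93 T = 5651.7  ⇒  T ≈ 10.00 °C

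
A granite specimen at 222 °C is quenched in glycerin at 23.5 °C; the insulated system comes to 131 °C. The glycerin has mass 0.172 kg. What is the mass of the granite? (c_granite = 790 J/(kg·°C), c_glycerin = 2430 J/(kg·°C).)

|Q_granite| = |Q_glycerin|:
m·790·(222 − 131) = 0.172·2430·(131 − 23.5)
71890 m = 44931  ⇒  m ≈ 0.625 kg

m ≈ 0.625 kg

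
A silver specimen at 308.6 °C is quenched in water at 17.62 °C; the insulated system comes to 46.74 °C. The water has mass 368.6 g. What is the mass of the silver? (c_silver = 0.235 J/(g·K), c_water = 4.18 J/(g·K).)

m ≈ 729 g

Let T be the final temperature. ΣQ_i = 0:
m·0.235·(46.74 − 308.6) + 368.6·4.18·(46.74 − 17.62) = 0
-61.54 m = -44867
m = -44867/-61.54 ≈ 729.1 g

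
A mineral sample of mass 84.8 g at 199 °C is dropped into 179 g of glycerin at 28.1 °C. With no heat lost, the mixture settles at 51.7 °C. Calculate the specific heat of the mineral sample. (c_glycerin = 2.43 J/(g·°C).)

Conservation of energy gives ΣQ = 0:
84.8×c×(51.7 − 199) + 179×2.43×(51.7 − 28.1) = 0
-12491 c = -10265
c = -10265/-12491 ≈ 0.8218 J/(g·°C)

c ≈ 0.822 J/(g·°C)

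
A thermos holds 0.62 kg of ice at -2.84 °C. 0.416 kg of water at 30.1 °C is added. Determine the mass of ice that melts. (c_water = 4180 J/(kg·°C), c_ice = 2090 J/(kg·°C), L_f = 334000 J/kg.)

Cooling the water to 0 °C releases 0.416·4180·30.1 = 52340 J.
Warming the ice to 0 °C takes 0.62·2090·2.84 = 3680.1 J, leaving 48660 J for melting.
To melt every bit of ice: 0.62·334000 = 207080 J.
48660 J < 207080 J, so only part of the ice melts and the system sits at 0 °C.
m_melted·334000 = 48660  ⇒  m_melted ≈ 0.1457 kg.

m_melted ≈ 0.146 kg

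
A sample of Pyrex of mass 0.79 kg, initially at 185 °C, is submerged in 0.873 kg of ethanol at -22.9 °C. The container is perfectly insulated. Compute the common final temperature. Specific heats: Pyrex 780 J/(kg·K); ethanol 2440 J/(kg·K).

T_f ≈ 23.7 °C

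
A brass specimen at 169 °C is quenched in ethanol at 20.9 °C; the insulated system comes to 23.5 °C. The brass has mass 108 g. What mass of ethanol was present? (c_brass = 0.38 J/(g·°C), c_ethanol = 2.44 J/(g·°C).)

Heat gained plus heat lost sum to zero:
108·0.38·(23.5 − 169) + m·2.44·(23.5 − 20.9) = 0
6.344 m = 5971.3
m = 5971.3/6.344 ≈ 941.3 g

m ≈ 941 g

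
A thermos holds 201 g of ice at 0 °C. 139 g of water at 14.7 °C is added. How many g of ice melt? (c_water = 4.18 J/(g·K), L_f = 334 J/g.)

Cooling the water to 0 °C releases 139·4.18·14.7 = 8541 J.
Fully melting the ice requires m_ice L_f = 201·334 = 67134 J.
Since 8541 < 67134 J, not all the ice melts; equilibrium is at 0 °C.
m_melted·334 = 8541  ⇒  m_melted ≈ 25.57 g.

m_melted ≈ 25.6 g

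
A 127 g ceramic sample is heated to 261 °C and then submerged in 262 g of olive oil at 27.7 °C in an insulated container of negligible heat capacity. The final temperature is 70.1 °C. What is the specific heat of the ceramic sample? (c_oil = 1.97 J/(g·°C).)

c ≈ 0.903 J/(g·°C)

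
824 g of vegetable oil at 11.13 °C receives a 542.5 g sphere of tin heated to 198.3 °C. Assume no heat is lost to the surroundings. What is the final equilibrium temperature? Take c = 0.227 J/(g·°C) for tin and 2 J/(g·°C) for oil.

Energy conservation, ΣQ = 0:
542.5·0.227·(T − 198.3) + 824·2·(T − 11.13) = 0
(123.15 + 1648) T = 123.15·198.3 + 1648·11.13
T = 42762 / 1771.1 = 24.1 °C

T_f ≈ 24.1 °C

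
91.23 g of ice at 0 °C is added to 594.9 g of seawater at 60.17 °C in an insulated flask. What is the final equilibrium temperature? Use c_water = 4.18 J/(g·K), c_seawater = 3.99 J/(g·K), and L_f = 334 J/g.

Heat gained plus heat lost sum to zero:
melt ice: 91.23×334 = 30471; meltwater 0→T: 91.23×4.18×T = 381.34 T; seawater: 2373.7(T − 60.17)
2755 T = 142823 − 30471 = 112352
T ≈ 40.78 °C (positive, so assuming full melt was valid).

T_f ≈ 40.8 °C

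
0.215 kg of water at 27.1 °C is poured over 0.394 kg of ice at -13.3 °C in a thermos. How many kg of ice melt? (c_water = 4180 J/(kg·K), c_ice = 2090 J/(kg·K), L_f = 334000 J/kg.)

m_melted ≈ 0.0401 kg

Water can give up m c ΔT = 0.215×4180×27.1 = 24355 J before reaching 0 °C.
Warming the ice to 0 °C takes 0.394×2090×13.3 = 10952 J, leaving 13403 J for melting.
Melting all 0.394 kg of ice would need 0.394×334000 = 131596 J.
Since 13403 < 131596 J, not all the ice melts; equilibrium is at 0 °C.
Mass melted = 13403/334000 ≈ 0.04013 kg.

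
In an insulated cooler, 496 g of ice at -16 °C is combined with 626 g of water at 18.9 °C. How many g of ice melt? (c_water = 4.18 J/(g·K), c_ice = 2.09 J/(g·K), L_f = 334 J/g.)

m_melted ≈ 98.4 g

Heat available from the water dropping to 0 °C: 626·4.18·18.9 = 49455 J.
Warming the ice to 0 °C takes 496·2.09·16 = 16586 J, leaving 32869 J for melting.
Fully melting the ice requires m_ice L_f = 496·334 = 165664 J.
That's not enough to melt it all — equilibrium is at 0 °C with ice remaining.
m_melted·334 = 32869  ⇒  m_melted ≈ 98.41 g.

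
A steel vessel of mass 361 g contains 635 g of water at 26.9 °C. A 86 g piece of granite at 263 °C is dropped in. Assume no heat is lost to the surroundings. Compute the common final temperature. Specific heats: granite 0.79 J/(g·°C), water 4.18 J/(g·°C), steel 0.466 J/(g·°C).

T_f is the heat-capacity-weighted average of the initial temperatures:
T_f = (67.94*263 + 2654.3*26.9 + 168.23*26.9) / (67.94 + 2654.3 + 168.23)
    = 93794 / 2890.5 ≈ 32.45 °C

T_f ≈ 32.4 °C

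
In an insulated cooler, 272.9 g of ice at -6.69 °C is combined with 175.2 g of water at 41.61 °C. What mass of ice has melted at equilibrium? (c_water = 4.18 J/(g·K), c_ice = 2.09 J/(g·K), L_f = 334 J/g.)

Heat available from the water dropping to 0 °C: 175.2·4.18·41.61 = 30473 J.
Warming the ice to 0 °C takes 272.9·2.09·6.69 = 3815.7 J, leaving 26657 J for melting.
Melting all 272.9 g of ice would need 272.9·334 = 91149 J.
That's not enough to melt it all — equilibrium is at 0 °C with ice remaining.
Mass melted = 26657/334 ≈ 79.81 g.

m_melted ≈ 79.8 g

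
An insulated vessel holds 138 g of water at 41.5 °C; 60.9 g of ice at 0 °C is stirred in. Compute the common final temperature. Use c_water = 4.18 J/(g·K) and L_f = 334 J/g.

T_f ≈ 4.3 °C

Net heat exchanged in the isolated system is zero:
latent heat to melt: 60.9·334 = 20341; meltwater 0→T: 60.9·4.18·T = 254.56 T; water cools: 138·4.18·(T − 41.5) = 576.84(T − 41.5)
831.4 T = 23939 − 20341 = 3598.3
T ≈ 4.33 °C (positive, so assuming full melt was valid).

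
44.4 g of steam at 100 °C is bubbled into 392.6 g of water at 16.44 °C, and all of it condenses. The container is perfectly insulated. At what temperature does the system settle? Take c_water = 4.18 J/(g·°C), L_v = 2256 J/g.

Energy balance with sensible and latent terms:
condense steam: −44.4×2256 = −100166; condensed water 100 °C→T: 185.59(T − 100); original water: 1641.1(T − 16.44)
1826.7 T = 100166 + 18559 + 26979 = 145705
T ≈ 79.77 °C — below 100 °C, confirming all the steam condensed.

T_f ≈ 79.8 °C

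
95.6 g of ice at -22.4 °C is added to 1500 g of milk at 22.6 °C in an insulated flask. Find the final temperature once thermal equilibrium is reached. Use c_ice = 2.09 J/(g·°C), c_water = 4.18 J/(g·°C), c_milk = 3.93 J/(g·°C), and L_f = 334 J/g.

T_f ≈ 15.4 °C

Setting the total heat transfer to zero:
warm ice to 0 °C: 95.6·2.09·(0 − (-22.4)) = 4475.6; fusion: m_ice L_f = 95.6·334 = 31930; meltwater 0→T: 95.6·4.18·T = 399.61 T; milk: 5895(T − 22.6)
6294.6 T = 133227 − 36406 = 96821
T ≈ 15.38 °C. Since T > 0 °C, the all-ice-melts assumption holds.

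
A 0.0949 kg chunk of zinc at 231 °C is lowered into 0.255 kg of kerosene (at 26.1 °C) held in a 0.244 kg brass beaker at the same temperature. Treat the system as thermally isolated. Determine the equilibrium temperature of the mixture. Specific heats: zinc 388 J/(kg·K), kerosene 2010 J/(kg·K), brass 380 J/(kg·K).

T_f ≈ 37.9 °C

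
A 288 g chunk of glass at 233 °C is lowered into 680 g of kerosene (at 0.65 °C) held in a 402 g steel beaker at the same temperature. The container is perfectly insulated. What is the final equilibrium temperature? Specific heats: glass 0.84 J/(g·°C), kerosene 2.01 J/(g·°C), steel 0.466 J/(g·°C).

With ΣQ=0 the equilibrium temperature is the m·c-weighted mean:
T_f = (241.92×233 + 1366.8×0.65 + 187.33×0.65) / (241.92 + 1366.8 + 187.33)
    = 57378 / 1796.1 ≈ 31.95 °C

T_f ≈ 31.9 °C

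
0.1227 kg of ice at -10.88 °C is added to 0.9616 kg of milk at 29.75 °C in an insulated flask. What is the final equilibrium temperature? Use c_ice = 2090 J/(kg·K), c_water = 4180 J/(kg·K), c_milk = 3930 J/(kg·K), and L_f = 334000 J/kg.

Energy conservation, ΣQ = 0:
warm ice to 0 °C: 0.1227·2090·(0 − (-10.88)) = 2790.1; latent heat to melt: 0.1227·334000 = 40982; warm the meltwater: 512.89 T; milk cools: 0.9616·3930·(T − 29.75) = 3779.1(T − 29.75)
4292 T = 112428 − 43772 = 68656
T ≈ 16.00 °C — above 0 °C, consistent with complete melting.

T_f ≈ 16.0 °C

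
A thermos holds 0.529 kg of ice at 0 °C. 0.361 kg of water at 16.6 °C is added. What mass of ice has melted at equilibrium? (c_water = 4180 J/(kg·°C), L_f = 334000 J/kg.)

Water can give up m c ΔT = 0.361·4180·16.6 = 25049 J before reaching 0 °C.
Melting all 0.529 kg of ice would need 0.529·334000 = 176686 J.
That's not enough to melt it all — equilibrium is at 0 °C with ice remaining.
m_melted·334000 = 25049  ⇒  m_melted ≈ 0.075 kg.

m_melted ≈ 0.075 kg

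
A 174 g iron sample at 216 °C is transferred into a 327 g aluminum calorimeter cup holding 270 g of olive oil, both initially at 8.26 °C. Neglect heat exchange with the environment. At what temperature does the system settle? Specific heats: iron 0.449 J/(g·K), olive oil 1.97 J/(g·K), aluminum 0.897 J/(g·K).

T_f ≈ 26.2 °C

Heat gained plus heat lost sum to zero:
174*0.449*(T − 216) + 270*1.97*(T − 8.26) + 327*0.897*(T − 8.26) = 0
78.13(T − 216) + 531.9(T − 8.26) + 293.32(T − 8.26) = 0
903.35 T = 23692
T = 23692/903.35 ≈ 26.23 °C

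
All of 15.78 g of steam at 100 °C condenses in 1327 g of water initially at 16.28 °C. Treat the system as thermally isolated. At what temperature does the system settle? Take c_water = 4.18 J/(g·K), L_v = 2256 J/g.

T_f ≈ 23.6 °C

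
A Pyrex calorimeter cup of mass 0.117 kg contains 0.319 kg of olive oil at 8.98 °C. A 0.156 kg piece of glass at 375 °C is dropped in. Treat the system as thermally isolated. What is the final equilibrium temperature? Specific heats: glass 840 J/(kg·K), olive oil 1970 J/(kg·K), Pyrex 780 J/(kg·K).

With ΣQ=0 the equilibrium temperature is the m·c-weighted mean:
T_f = (131.04×375 + 628.43×8.98 + 91.26×8.98) / (131.04 + 628.43 + 91.26)
    = 55603 / 850.73 ≈ 65.36 °C

T_f ≈ 65.4 °C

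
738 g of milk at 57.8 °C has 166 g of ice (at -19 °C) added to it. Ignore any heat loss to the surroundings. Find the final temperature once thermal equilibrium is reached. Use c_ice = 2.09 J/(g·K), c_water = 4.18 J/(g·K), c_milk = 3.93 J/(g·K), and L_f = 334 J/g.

T_f ≈ 29.4 °C

Conservation of energy gives ΣQ = 0:
ice -19→0 °C: 166·2.09·19 = 6591.9
  latent heat to melt: 166·334 = 55444
  meltwater 0→T: 166·4.18·T = 693.88 T
  milk: 2900.3(T − 57.8)
3594.2 T = 167640 − 62036 = 105604
T ≈ 29.38 °C. Since T > 0 °C, the all-ice-melts assumption holds.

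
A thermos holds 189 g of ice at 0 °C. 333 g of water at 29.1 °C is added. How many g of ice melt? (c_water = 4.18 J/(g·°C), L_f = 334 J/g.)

Cooling the water to 0 °C releases 333·4.18·29.1 = 40505 J.
Fully melting the ice requires m_ice L_f = 189·334 = 63126 J.
That's not enough to melt it all — equilibrium is at 0 °C with ice remaining.
m_melted·334 = 40505  ⇒  m_melted ≈ 121.3 g.

m_melted ≈ 121 g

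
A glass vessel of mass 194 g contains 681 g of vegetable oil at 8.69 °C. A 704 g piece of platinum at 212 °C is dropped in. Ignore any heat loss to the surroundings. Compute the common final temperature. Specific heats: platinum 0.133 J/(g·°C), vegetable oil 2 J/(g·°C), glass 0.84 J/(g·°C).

T_f ≈ 20.5 °C

Conservation of energy gives ΣQ = 0:
704*0.133*(T − 212) + 681*2*(T − 8.69) + 194*0.84*(T − 8.69) = 0
(93.63 + 1362 + 162.96) T = 93.63*212 + 1362*8.69 + 162.96*8.69
T = 33102 / 1618.6 = 20.5 °C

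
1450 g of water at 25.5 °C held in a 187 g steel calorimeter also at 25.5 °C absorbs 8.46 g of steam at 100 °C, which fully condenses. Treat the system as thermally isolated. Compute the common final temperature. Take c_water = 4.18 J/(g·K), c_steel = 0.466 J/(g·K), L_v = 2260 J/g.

T_f ≈ 29.0 °C

Sum of m c ΔT and latent-heat terms is zero:
latent heat released on condensation: 8.46·2260 = 19120
  condensate cools 100→T: 8.46·4.18·(T − 100) = 35.36(T − 100)
  water warms: 1450·4.18·(T − 25.5) = 6061(T − 25.5)
  steel cup: 187·0.466·(T − 25.5) = 87.14(T − 25.5)
6183.5 T = 19120 + 3536.3 + 156778 = 179434
T ≈ 29.02 °C (< 100 °C, so full condensation is consistent).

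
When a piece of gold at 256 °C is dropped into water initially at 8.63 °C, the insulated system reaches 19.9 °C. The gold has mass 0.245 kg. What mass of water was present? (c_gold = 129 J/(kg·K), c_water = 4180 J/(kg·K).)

Let T be the final temperature. ΣQ_i = 0:
0.245·129·(19.9 − 256) + m·4180·(19.9 − 8.63) = 0
47109 m = 7461.9
m = 7461.9/47109 ≈ 0.1584 kg

m ≈ 0.158 kg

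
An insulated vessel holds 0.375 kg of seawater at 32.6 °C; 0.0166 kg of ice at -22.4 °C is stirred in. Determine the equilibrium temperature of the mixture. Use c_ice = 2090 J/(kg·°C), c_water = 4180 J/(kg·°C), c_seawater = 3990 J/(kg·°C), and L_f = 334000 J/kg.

T_f ≈ 27.1 °C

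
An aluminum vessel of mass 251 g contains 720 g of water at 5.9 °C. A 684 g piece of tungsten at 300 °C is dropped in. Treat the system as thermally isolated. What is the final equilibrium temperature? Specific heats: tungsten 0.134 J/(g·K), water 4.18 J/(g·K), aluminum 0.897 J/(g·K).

Net heat exchanged in the isolated system is zero:
684·0.134·(T − 300) + 720·4.18·(T − 5.9) + 251·0.897·(T − 5.9) = 0
3326.4 T = 46582
T ≈ 14.00 °C

T_f ≈ 14.0 °C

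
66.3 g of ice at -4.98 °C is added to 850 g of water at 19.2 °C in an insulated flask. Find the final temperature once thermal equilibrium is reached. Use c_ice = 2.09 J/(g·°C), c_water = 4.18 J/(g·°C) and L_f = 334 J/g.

T_f ≈ 11.8 °C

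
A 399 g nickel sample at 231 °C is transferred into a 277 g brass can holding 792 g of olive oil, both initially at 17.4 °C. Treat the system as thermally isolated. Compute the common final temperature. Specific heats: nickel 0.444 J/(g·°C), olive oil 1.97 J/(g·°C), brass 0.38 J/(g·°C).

T_f ≈ 37.9 °C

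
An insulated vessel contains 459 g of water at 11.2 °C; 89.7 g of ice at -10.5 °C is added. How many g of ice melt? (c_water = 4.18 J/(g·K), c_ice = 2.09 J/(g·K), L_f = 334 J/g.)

m_melted ≈ 58.4 g

Heat available from the water dropping to 0 °C: 459·4.18·11.2 = 21489 J.
Warming the ice to 0 °C takes 89.7·2.09·10.5 = 1968.5 J, leaving 19520 J for melting.
To melt every bit of ice: 89.7·334 = 29960 J.
Since 19520 < 29960 J, not all the ice melts; equilibrium is at 0 °C.
m_melt = 19520 / L_f = 58.44 g.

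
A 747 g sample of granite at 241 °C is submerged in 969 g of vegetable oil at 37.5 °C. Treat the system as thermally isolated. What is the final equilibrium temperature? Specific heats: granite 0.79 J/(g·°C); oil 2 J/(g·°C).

T_f ≈ 85.0 °C

With ΣQ=0 the equilibrium temperature is the m·c-weighted mean:
T_f = (590.13·241 + 1938·37.5) / (590.13 + 1938)
    = 214896 / 2528.1 ≈ 85.00 °C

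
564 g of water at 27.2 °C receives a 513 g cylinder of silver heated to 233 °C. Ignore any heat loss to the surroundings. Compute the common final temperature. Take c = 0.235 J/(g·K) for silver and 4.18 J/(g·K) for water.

T_f ≈ 37.2 °C

|Q_silver| = |Q_water|:
513·0.235·(233 − T) = 564·4.18·(T − 27.2)
120.55(233 − T) = 2357.5(T − 27.2)
2478.1 T = 92214  ⇒  T ≈ 37.21 °C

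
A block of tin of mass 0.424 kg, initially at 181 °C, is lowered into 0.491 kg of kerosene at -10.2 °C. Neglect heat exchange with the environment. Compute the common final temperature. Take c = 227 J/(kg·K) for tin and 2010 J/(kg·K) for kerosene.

Energy conservation, ΣQ = 0:
0.424×227×(T − 181) + 0.491×2010×(T − (-10.2)) = 0
1083.2 T = 7354.4
T = 7354.4 / 1083.2 = 6.79 °C

T_f ≈ 6.8 °C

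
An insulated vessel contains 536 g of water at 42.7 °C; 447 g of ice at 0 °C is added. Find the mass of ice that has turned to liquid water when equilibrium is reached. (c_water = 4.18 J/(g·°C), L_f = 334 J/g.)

Heat available from the water dropping to 0 °C: 536×4.18×42.7 = 95668 J.
Fully melting the ice requires m_ice L_f = 447×334 = 149298 J.
Since 95668 < 149298 J, not all the ice melts; equilibrium is at 0 °C.
m_melt = 95668 / L_f = 286.4 g.

m_melted ≈ 286 g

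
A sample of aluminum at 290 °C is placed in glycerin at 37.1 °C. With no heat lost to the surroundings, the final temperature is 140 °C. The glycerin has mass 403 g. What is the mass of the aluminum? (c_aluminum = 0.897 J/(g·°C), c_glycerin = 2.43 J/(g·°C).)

m ≈ 749 g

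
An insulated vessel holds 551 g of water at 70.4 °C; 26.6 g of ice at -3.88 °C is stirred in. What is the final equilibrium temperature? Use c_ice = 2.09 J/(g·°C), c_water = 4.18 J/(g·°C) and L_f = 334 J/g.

T_f ≈ 63.4 °C

Setting the total heat transfer to zero:
warm ice to 0 °C: 26.6×2.09×(0 − (-3.88)) = 215.7; latent heat to melt: 26.6×334 = 8884.4; meltwater 0→T: 26.6×4.18×T = 111.19 T; water: 2303.2(T − 70.4)
2414.4 T = 162144 − 9100.1 = 153044
T ≈ 63.39 °C — above 0 °C, consistent with complete melting.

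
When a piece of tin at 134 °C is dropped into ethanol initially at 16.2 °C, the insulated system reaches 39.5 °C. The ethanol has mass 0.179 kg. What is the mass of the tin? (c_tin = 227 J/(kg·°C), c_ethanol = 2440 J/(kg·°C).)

m ≈ 0.474 kg

Net heat exchanged in the isolated system is zero:
m·227·(39.5 − 134) + 0.179·2440·(39.5 − 16.2) = 0
-21452 m = -10177
m = -10177/-21452 ≈ 0.4744 kg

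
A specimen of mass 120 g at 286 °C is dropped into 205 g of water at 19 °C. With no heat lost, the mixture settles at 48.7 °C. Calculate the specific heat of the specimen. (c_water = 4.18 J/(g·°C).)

Heat lost by the specimen = heat gained by the water:
120·c·(286 − 48.7) = 205·4.18·(48.7 − 19)
28476 c = 25450  ⇒  c ≈ 0.8937 J/(g·°C)

c ≈ 0.894 J/(g·°C)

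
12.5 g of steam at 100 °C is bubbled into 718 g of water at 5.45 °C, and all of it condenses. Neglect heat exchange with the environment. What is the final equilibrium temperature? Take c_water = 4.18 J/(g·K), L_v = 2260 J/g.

T_f ≈ 16.3 °C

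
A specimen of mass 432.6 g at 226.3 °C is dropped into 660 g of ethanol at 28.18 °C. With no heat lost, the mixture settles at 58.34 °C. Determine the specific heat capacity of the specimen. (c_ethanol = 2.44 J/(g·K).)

c ≈ 0.668 J/(g·K)

Taking heat into each body as positive, Σ m c ΔT = 0:
432.6·c·(58.34 − 226.3) + 660·2.44·(58.34 − 28.18) = 0
-72659 c = -48570
c = -48570/-72659 ≈ 0.6685 J/(g·K)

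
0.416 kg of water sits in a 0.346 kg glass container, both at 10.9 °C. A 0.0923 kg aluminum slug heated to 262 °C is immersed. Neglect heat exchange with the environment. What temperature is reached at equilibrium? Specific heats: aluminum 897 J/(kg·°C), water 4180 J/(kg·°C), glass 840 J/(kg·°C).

T_f ≈ 20.7 °C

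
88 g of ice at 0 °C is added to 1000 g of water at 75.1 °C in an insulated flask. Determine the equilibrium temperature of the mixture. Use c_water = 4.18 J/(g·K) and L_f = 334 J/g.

Conservation of energy gives ΣQ = 0:
latent heat to melt: 88×334 = 29392
  warm the meltwater: 367.84 T
  water cools: 1000×4.18×(T − 75.1) = 4180(T − 75.1)
4547.8 T = 313918 − 29392 = 284526
T ≈ 62.56 °C (positive, so assuming full melt was valid).

T_f ≈ 62.6 °C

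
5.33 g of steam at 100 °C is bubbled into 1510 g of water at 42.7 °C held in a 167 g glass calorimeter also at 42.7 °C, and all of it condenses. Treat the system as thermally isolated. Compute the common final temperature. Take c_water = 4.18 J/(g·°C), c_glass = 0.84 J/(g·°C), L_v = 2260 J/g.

T_f ≈ 44.8 °C

Setting the total heat transfer to zero:
condense steam: −5.33·2260 = −12046; condensed water 100 °C→T: 22.28(T − 100); original water: 6311.8(T − 42.7); glass cup: 167·0.84·(T − 42.7) = 140.28(T − 42.7)
6474.4 T = 12046 + 2227.9 + 275504 = 289778
T ≈ 44.76 °C — below 100 °C, confirming all the steam condensed.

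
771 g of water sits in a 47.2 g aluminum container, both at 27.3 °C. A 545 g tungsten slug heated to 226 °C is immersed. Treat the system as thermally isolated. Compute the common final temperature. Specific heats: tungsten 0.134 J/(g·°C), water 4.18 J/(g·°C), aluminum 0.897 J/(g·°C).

T_f ≈ 31.6 °C

Net heat exchanged in the isolated system is zero:
545×0.134×(T − 226) + 771×4.18×(T − 27.3) + 47.2×0.897×(T − 27.3) = 0
3338.1 T = 105643
T = 105643/3338.1 ≈ 31.65 °C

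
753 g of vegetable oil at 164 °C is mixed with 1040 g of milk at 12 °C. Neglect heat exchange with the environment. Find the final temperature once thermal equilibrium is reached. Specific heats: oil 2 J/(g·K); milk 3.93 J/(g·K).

T_f ≈ 52.9 °C

T_f = Σ m_i c_i T_i / Σ m_i c_i:
T_f = (1506×164 + 4087.2×12) / (1506 + 4087.2)
    = 296030 / 5593.2 ≈ 52.93 °C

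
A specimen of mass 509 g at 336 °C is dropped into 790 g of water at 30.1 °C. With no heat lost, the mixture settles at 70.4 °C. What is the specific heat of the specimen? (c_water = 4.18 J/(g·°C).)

Heat gained plus heat lost sum to zero:
509·c·(70.4 − 336) + 790·4.18·(70.4 − 30.1) = 0
-135190 c = -133079
c = -133079/-135190 ≈ 0.9844 J/(g·°C)

c ≈ 0.984 J/(g·°C)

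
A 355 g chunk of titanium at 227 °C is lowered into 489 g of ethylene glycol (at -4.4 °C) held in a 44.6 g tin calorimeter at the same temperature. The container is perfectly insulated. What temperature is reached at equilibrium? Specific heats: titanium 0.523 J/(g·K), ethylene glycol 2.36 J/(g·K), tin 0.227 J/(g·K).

Let T be the final temperature. ΣQ_i = 0:
355·0.523·(T − 227) + 489·2.36·(T − (-4.4)) + 44.6·0.227·(T − (-4.4)) = 0
(185.67 + 1154 + 10.12) T = 185.67·227 + 1154·(-4.4) + 10.12·(-4.4)
T ≈ 27.43 °C

T_f ≈ 27.4 °C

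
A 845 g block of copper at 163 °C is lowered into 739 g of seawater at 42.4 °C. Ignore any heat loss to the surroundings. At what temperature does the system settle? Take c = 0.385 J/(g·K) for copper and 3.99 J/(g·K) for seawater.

T_f ≈ 54.4 °C

Conservation of energy gives ΣQ = 0:
845×0.385×(T − 163) + 739×3.99×(T − 42.4) = 0
325.32(T − 163) + 2948.6(T − 42.4) = 0
(325.32 + 2948.6) T = 325.32×163 + 2948.6×42.4
T = 178049 / 3273.9 = 54.4 °C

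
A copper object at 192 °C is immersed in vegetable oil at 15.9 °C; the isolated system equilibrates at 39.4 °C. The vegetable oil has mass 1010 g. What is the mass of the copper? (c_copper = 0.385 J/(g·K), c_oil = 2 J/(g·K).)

m ≈ 808 g

Taking heat into each body as positive, Σ m c ΔT = 0:
m×0.385×(39.4 − 192) + 1010×2×(39.4 − 15.9) = 0
-58.75 m = -47470
m = -47470/-58.75 ≈ 808 g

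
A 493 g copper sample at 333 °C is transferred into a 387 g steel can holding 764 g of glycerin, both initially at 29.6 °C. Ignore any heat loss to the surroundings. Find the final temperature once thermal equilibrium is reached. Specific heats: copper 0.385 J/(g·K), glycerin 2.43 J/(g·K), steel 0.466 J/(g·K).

T_f ≈ 55.5 °C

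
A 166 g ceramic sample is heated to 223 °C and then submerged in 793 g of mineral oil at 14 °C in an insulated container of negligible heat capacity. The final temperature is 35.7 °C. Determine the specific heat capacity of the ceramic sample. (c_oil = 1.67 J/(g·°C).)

c ≈ 0.924 J/(g·°C)

Heat lost by the ceramic sample = heat gained by the oil:
166×c×(223 − 35.7) = 793×1.67×(35.7 − 14)
31092 c = 28738  ⇒  c ≈ 0.9243 J/(g·°C)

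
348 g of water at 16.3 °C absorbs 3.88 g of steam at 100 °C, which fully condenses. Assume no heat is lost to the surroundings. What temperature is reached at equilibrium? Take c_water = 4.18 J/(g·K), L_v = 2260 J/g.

Energy conservation, ΣQ = 0:
latent heat released on condensation: 3.88·2260 = 8768.8
  condensed water 100 °C→T: 16.22(T − 100)
  water warms: 348·4.18·(T − 16.3) = 1454.6(T − 16.3)
1470.9 T = 8768.8 + 1621.8 + 23711 = 34101
T ≈ 23.18 °C, under the boiling point, so the assumption holds.

T_f ≈ 23.2 °C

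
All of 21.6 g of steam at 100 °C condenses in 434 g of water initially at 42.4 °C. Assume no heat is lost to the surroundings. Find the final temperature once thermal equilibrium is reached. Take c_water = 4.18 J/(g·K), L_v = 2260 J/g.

Conservation of energy gives ΣQ = 0:
condense steam: −21.6·2260 = −48816
  condensate cools 100→T: 21.6·4.18·(T − 100) = 90.29(T − 100)
  original water: 1814.1(T − 42.4)
1904.4 T = 48816 + 9028.8 + 76919 = 134763
T ≈ 70.76 °C (< 100 °C, so full condensation is consistent).

T_f ≈ 70.8 °C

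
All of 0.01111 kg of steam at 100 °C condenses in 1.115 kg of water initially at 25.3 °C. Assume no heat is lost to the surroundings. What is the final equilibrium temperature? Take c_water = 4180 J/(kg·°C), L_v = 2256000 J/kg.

T_f ≈ 31.4 °C

Conservation of energy gives ΣQ = 0:
steam→water at 100 °C releases m L_v = 0.01111×2256000 = 25064; condensed water 100 °C→T: 46.44(T − 100); water warms: 1.115×4180×(T − 25.3) = 4660.7(T − 25.3)
4707.1 T = 25064 + 4644 + 117916 = 147624
T ≈ 31.36 °C — below 100 °C, confirming all the steam condensed.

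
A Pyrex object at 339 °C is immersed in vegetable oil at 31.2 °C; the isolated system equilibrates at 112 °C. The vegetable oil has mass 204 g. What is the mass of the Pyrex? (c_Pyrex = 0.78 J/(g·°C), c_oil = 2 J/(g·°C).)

m ≈ 186 g

|Q_Pyrex| = |Q_oil|:
m·0.78·(339 − 112) = 204·2·(112 − 31.2)
177.06 m = 32966  ⇒  m ≈ 186.2 g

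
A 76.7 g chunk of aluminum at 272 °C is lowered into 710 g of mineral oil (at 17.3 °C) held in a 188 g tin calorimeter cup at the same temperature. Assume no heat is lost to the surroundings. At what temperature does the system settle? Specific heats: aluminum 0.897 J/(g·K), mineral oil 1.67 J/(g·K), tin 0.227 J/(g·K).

Setting the total heat transfer to zero:
76.7·0.897·(T − 272) + 710·1.67·(T − 17.3) + 188·0.227·(T − 17.3) = 0
68.8(T − 272) + 1185.7(T − 17.3) + 42.68(T − 17.3) = 0
(68.8 + 1185.7 + 42.68) T = 68.8·272 + 1185.7·17.3 + 42.68·17.3
T = 39964/1297.2 ≈ 30.81 °C

T_f ≈ 30.8 °C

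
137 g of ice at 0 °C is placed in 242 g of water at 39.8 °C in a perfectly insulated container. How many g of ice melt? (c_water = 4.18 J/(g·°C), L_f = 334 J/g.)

m_melted ≈ 121 g

Heat available from the water dropping to 0 °C: 242×4.18×39.8 = 40260 J.
Fully melting the ice requires m_ice L_f = 137×334 = 45758 J.
Since 40260 < 45758 J, not all the ice melts; equilibrium is at 0 °C.
m_melt = 40260 / L_f = 120.5 g.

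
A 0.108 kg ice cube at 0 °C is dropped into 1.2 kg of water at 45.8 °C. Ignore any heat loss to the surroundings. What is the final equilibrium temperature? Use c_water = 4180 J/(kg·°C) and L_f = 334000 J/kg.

Heat gained plus heat lost sum to zero:
melt ice: 0.108×334000 = 36072
  warm the meltwater: 451.44 T
  water cools: 1.2×4180×(T − 45.8) = 5016(T − 45.8)
5467.4 T = 229733 − 36072 = 193661
T ≈ 35.42 °C (positive, so assuming full melt was valid).

T_f ≈ 35.4 °C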